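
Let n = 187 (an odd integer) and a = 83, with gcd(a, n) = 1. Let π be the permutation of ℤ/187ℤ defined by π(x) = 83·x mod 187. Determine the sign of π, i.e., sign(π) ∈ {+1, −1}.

-1

Orbit of 178 under x↦83x: [178, 1, 83, 157, 128, 152, 87]… (length divides ord_187(83)).
π_83 has 8 disjoint cycles with lengths [40, 40, 40, 40, 10, 8, 8, 1] on {0,…,186}.
With 8 cycles on 187 points, sign = (−1)^{187−8} = -1.
Zolotarev: (83|187) = -1, matching the cycle-count sign.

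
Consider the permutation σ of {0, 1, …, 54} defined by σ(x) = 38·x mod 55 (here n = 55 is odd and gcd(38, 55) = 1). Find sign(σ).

-1

Start at x=31: 31 → 23 → 49 → 47 → 26 → 53 → 34 → … (one orbit).
The orbit structure of x ↦ 38x mod 55: 6 orbits of sizes [20, 20, 5, 5, 4, 1].
With 6 cycles on 55 points, sign = (−1)^{55−6} = -1.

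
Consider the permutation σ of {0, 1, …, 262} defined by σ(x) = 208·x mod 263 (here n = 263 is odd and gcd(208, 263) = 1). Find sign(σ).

+1

Orbit of 105 under x↦208x: [105, 11, 184, 137, 92, 200, 46]… (length divides ord_263(208)).
π_208 has 3 disjoint cycles with lengths [131, 131, 1] on {0,…,262}.
Σ(ℓ_i−1) = 263−3 = 260; sign = (−1)^260 = +1.
Via Zolotarev, sign(π_{208}) = (208|263) = +1.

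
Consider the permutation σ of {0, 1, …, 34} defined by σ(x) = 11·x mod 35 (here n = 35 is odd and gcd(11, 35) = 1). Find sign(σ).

+1

Orbit of 1 under x↦11x: [1, 11, 16]… (length divides ord_35(11)).
Cycle lengths of π_11 on ℤ/35ℤ: [3, 3, 3, 3, 3, 3, 3, 3, 3, 3, 1, 1, 1, 1, 1]; 15 cycles in total.
Σ(ℓ_i−1) = 35−15 = 20; sign = (−1)^20 = +1.
Zolotarev: (11|35) = +1, matching the cycle-count sign.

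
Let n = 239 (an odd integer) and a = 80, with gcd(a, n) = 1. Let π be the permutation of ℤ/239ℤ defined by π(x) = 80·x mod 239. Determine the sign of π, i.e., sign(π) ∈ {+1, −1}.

+1

Start at x=67: 67 → 102 → 34 → 91 → 110 → 196 → 145 → … (one orbit).
π_80 has 3 disjoint cycles with lengths [119, 119, 1] on {0,…,238}.
3 cycles on 239: each ℓ→(−1)^(ℓ−1), product (−1)^236 = +1.
Zolotarev: (80|239) = +1, matching the cycle-count sign.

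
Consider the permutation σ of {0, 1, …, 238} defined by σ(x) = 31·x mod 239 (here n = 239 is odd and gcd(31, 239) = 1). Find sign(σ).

Orbit of 142 under x↦31x: [142, 100, 232, 22, 204, 110, 64]… (length divides ord_239(31)).
3 cycles of lengths [119, 119, 1].
n − c = 239 − 3 = 236; sign = (−1)^236 = +1.
Check: (31/239) = +1 by Zolotarev.

+1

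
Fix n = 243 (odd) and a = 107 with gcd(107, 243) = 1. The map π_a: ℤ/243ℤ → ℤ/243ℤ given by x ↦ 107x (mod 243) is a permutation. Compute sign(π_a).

Orbit of 161 under x↦107x: [161, 217, 134, 1, 107, 28, 80]… (length divides ord_243(107)).
The orbit structure of x ↦ 107x mod 243: 32 orbits of sizes [18, 18, 18, 18, 18, 18, 18, 18, 18, 6, 6, 6, 6, 6, 6, 6, 6, 6, 2, 2, 2, 2, 2, 2, 2, 2, 2, 2, 2, 2, 2, 1].
sign(π) = (−1)^{n − #cycles} = (−1)^{243−32} = (−1)^211 = -1.

-1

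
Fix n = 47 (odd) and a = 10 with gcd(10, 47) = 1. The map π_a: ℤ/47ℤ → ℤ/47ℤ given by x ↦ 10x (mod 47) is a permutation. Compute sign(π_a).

Start at x=35: 35 → 21 → 22 → 32 → 38 → 4 → 40 → … (one orbit).
Cycle type of π: 46 + 1; total 2 cycles.
2 cycles on 47: each ℓ→(−1)^(ℓ−1), product (−1)^45 = -1.

-1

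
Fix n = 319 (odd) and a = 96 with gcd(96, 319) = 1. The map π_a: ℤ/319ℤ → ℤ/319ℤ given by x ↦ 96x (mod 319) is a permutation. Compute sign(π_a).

-1

Trace 296: π^k(296) = [296, 25, 167, 82, 216, 1, 96] for k=0..6.
8 cycles of lengths [70, 70, 70, 70, 14, 14, 10, 1].
sign(π) = (−1)^{n − #cycles} = (−1)^{319−8} = (−1)^311 = -1.
Via Zolotarev, sign(π_{96}) = (96|319) = -1.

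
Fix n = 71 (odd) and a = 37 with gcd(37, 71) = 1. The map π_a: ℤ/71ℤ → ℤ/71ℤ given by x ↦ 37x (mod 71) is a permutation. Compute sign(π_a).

+1

Trace 45: π^k(45) = [45, 32, 48, 1, 37, 20, 30] for k=0..6.
Decompose π into cycles: lengths [7, 7, 7, 7, 7, 7, 7, 7, 7, 7, 1] (11 cycles, including the fixed point 0).
Σ(ℓ_i−1) = 71−11 = 60; sign = (−1)^60 = +1.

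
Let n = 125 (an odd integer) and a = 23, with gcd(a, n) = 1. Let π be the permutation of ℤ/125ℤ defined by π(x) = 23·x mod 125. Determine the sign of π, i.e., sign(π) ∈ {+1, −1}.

Start at x=39: 39 → 22 → 6 → 13 → 49 → 2 → 46 → … (one orbit).
Cycle lengths of π_23 on ℤ/125ℤ: [100, 20, 4, 1]; 4 cycles in total.
sign(π) = (−1)^{n − #cycles} = (−1)^{125−4} = (−1)^121 = -1.

-1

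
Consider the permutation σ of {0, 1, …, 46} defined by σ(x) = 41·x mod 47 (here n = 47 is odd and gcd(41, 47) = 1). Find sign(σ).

Trace 26: π^k(26) = [26, 32, 43, 24, 44, 18, 33] for k=0..6.
2 cycles of lengths [46, 1].
n − c = 47 − 2 = 45; sign = (−1)^45 = -1.

-1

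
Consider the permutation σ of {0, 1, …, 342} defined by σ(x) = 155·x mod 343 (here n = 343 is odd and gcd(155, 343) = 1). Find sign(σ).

Trace 43: π^k(43) = [43, 148, 302, 162, 71, 29, 36] for k=0..6.
19 cycles of lengths [49, 49, 49, 49, 49, 49, 7, 7, 7, 7, 7, 7, 1, 1, 1, 1, 1, 1, 1].
With 19 cycles on 343 points, sign = (−1)^{343−19} = +1.

+1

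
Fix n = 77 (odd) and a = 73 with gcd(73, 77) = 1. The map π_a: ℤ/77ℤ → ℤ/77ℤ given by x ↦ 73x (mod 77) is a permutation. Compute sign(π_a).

Start at x=19: 19 → 1 → 73 → 16 → 13 → 25 → 54 → … (one orbit).
Cycle type of π: 30×2 + 10 + 6 + 1; total 5 cycles.
With 5 cycles on 77 points, sign = (−1)^{77−5} = +1.
(73|77)_J = +1 (Zolotarev's lemma cross-check).

+1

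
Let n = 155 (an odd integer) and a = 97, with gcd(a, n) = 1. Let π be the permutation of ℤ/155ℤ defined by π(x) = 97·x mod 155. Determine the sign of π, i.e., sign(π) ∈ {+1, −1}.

Start at x=132: 132 → 94 → 128 → 16 → 2 → 39 → 63 → … (one orbit).
The orbit structure of x ↦ 97x mod 155: 14 orbits of sizes [20, 20, 20, 20, 20, 20, 5, 5, 5, 5, 5, 5, 4, 1].
With 14 cycles on 155 points, sign = (−1)^{155−14} = -1.

-1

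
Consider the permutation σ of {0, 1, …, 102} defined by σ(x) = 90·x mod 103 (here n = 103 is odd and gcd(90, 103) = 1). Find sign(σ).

-1

Trace 95: π^k(95) = [95, 1, 90, 66, 69, 30, 22] for k=0..6.
4 cycles of lengths [34, 34, 34, 1].
Σ(ℓ_i−1) = 103−4 = 99; sign = (−1)^99 = -1.
Zolotarev: (90|103) = -1, matching the cycle-count sign.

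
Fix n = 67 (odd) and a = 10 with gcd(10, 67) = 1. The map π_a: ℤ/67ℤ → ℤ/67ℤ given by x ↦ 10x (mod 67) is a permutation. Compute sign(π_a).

Trace 22: π^k(22) = [22, 19, 56, 24, 39, 55, 14] for k=0..6.
π_10 has 3 disjoint cycles with lengths [33, 33, 1] on {0,…,66}.
n − c = 67 − 3 = 64; sign = (−1)^64 = +1.

+1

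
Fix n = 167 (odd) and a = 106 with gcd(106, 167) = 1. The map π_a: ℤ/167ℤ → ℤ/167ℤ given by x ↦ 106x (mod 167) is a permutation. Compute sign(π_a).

-1

Trace 26: π^k(26) = [26, 84, 53, 107, 153, 19, 10] for k=0..6.
Decompose π into cycles: lengths [166, 1] (2 cycles, including the fixed point 0).
167 − 2 = 165 transpositions; sign(π) = (−1)^165 = -1.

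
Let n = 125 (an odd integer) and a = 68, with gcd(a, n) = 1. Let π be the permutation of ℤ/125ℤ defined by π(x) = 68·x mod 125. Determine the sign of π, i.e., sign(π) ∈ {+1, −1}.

-1

Trace 124: π^k(124) = [124, 57, 1, 68] for k=0..3.
Cycle type of π: 4×31 + 1; total 32 cycles.
Σ(ℓ_i−1) = 125−32 = 93; sign = (−1)^93 = -1.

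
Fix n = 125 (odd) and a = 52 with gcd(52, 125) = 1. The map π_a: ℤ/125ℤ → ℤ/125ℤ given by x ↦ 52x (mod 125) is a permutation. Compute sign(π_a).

-1

Trace 41: π^k(41) = [41, 7, 114, 53, 6, 62, 99] for k=0..6.
Cycle lengths of π_52 on ℤ/125ℤ: [100, 20, 4, 1]; 4 cycles in total.
sign(π) = (−1)^{n − #cycles} = (−1)^{125−4} = (−1)^121 = -1.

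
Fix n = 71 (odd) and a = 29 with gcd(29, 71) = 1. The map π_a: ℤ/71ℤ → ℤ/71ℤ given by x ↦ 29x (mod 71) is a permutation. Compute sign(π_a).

+1

Orbit of 4 under x↦29x: [4, 45, 27, 2, 58, 49, 1]… (length divides ord_71(29)).
π_29 has 3 disjoint cycles with lengths [35, 35, 1] on {0,…,70}.
3 cycles on 71: each ℓ→(−1)^(ℓ−1), product (−1)^68 = +1.
Zolotarev: (29|71) = +1, matching the cycle-count sign.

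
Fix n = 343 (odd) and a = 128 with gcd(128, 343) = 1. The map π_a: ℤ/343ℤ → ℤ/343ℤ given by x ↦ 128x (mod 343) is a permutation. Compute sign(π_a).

Trace 312: π^k(312) = [312, 148, 79, 165, 197, 177, 18] for k=0..6.
Cycle lengths of π_128 on ℤ/343ℤ: [21, 21, 21, 21, 21, 21, 21, 21, 21, 21, 21, 21, 21, 21, 3, 3, 3, 3, 3, 3, 3, 3, 3, 3, 3, 3, 3, 3, 3, 3, 1]; 31 cycles in total.
31 cycles on 343: each ℓ→(−1)^(ℓ−1), product (−1)^312 = +1.
(128|343)_J = +1 (Zolotarev's lemma cross-check).

+1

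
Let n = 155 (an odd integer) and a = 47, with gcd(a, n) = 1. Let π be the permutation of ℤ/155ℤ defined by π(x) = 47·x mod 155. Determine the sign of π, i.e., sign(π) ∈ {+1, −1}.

Start at x=101: 101 → 97 → 64 → 63 → 16 → 132 → 4 → … (one orbit).
14 cycles of lengths [20, 20, 20, 20, 20, 20, 5, 5, 5, 5, 5, 5, 4, 1].
With 14 cycles on 155 points, sign = (−1)^{155−14} = -1.

-1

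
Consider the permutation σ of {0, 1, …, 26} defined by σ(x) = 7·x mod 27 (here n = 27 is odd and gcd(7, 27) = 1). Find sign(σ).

Trace 10: π^k(10) = [10, 16, 4, 1, 7, 22, 19] for k=0..6.
Cycle lengths of π_7 on ℤ/27ℤ: [9, 9, 3, 3, 1, 1, 1]; 7 cycles in total.
Σ(ℓ_i−1) = 27−7 = 20; sign = (−1)^20 = +1.

+1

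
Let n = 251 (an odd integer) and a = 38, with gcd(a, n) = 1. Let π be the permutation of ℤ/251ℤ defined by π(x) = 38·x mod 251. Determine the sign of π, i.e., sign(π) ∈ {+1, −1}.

+1

Start at x=84: 84 → 180 → 63 → 135 → 110 → 164 → 208 → … (one orbit).
3 cycles of lengths [125, 125, 1].
sign(π) = (−1)^{n − #cycles} = (−1)^{251−3} = (−1)^248 = +1.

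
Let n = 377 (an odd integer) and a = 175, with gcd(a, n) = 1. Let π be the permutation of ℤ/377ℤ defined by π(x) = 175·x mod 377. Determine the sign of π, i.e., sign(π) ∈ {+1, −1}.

-1

Start at x=175: 175 → 88 → 320 → 204 → 262 → 233 → 59 → … (one orbit).
58 cycles of lengths [12, 12, 12, 12, 12, 12, 12, 12, 12, 12, 12, 12, 12, 12, 12, 12, 12, 12, 12, 12, 12, 12, 12, 12, 12, 12, 12, 12, 12, 1, 1, 1, 1, 1, 1, 1, 1, 1, 1, 1, 1, 1, 1, 1, 1, 1, 1, 1, 1, 1, 1, 1, 1, 1, 1, 1, 1, 1].
n − c = 377 − 58 = 319; sign = (−1)^319 = -1.
Via Zolotarev, sign(π_{175}) = (175|377) = -1.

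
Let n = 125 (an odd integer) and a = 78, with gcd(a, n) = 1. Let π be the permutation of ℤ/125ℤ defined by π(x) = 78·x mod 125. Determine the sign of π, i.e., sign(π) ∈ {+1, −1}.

Start at x=3: 3 → 109 → 2 → 31 → 43 → 104 → 112 → … (one orbit).
Decompose π into cycles: lengths [100, 20, 4, 1] (4 cycles, including the fixed point 0).
sign(π) = (−1)^{n − #cycles} = (−1)^{125−4} = (−1)^121 = -1.
Via Zolotarev, sign(π_{78}) = (78|125) = -1.

-1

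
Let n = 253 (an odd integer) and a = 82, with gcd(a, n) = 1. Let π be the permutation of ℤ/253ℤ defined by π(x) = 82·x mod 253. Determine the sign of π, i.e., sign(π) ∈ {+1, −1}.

+1

Trace 133: π^k(133) = [133, 27, 190, 147, 163, 210, 16] for k=0..6.
The orbit structure of x ↦ 82x mod 253: 9 orbits of sizes [55, 55, 55, 55, 11, 11, 5, 5, 1].
n − c = 253 − 9 = 244; sign = (−1)^244 = +1.
Via Zolotarev, sign(π_{82}) = (82|253) = +1.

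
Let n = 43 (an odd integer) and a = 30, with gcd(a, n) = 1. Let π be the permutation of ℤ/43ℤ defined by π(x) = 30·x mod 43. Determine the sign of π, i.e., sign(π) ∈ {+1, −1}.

-1

Trace 35: π^k(35) = [35, 18, 24, 32, 14, 33, 1] for k=0..6.
Cycle lengths of π_30 on ℤ/43ℤ: [42, 1]; 2 cycles in total.
2 cycles on 43: each ℓ→(−1)^(ℓ−1), product (−1)^41 = -1.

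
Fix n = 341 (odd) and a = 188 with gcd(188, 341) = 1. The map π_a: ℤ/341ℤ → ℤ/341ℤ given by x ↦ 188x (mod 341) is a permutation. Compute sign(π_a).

+1

Trace 78: π^k(78) = [78, 1, 188, 221, 287] for k=0..4.
π_188 has 77 disjoint cycles with lengths [5, 5, 5, 5, 5, 5, 5, 5, 5, 5, 5, 5, 5, 5, 5, 5, 5, 5, 5, 5, 5, 5, 5, 5, 5, 5, 5, 5, 5, 5, 5, 5, 5, 5, 5, 5, 5, 5, 5, 5, 5, 5, 5, 5, 5, 5, 5, 5, 5, 5, 5, 5, 5, 5, 5, 5, 5, 5, 5, 5, 5, 5, 5, 5, 5, 5, 1, 1, 1, 1, 1, 1, 1, 1, 1, 1, 1] on {0,…,340}.
341 − 77 = 264 transpositions; sign(π) = (−1)^264 = +1.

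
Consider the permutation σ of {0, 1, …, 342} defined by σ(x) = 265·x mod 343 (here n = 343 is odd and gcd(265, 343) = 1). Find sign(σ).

-1

Orbit of 127 under x↦265x: [127, 41, 232, 83, 43, 76, 246]… (length divides ord_343(265)).
Cycle type of π: 98×3 + 14×3 + 2×3 + 1; total 10 cycles.
10 cycles on 343: each ℓ→(−1)^(ℓ−1), product (−1)^333 = -1.
Via Zolotarev, sign(π_{265}) = (265|343) = -1.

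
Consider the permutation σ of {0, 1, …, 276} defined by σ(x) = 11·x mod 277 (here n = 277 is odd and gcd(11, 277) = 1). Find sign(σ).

-1

Trace 128: π^k(128) = [128, 23, 253, 13, 143, 188, 129] for k=0..6.
Decompose π into cycles: lengths [276, 1] (2 cycles, including the fixed point 0).
Σ(ℓ_i−1) = 277−2 = 275; sign = (−1)^275 = -1.
Zolotarev: (11|277) = -1, matching the cycle-count sign.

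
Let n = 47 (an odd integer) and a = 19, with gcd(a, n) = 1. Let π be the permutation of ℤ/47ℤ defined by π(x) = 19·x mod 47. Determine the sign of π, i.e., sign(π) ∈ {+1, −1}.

Orbit of 18 under x↦19x: [18, 13, 12, 40, 8, 11, 21]… (length divides ord_47(19)).
2 cycles of lengths [46, 1].
2 cycles on 47: each ℓ→(−1)^(ℓ−1), product (−1)^45 = -1.

-1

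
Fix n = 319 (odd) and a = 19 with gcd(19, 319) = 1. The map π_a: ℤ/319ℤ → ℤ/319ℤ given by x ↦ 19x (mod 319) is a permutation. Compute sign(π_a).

Orbit of 282 under x↦19x: [282, 254, 41, 141, 127, 180, 230]… (length divides ord_319(19)).
5 cycles of lengths [140, 140, 28, 10, 1].
Σ(ℓ_i−1) = 319−5 = 314; sign = (−1)^314 = +1.
(19|319)_J = +1 (Zolotarev's lemma cross-check).

+1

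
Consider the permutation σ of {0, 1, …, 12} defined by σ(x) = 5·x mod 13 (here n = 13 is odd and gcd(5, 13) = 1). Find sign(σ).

Start at x=12: 12 → 8 → 1 → 5 → 12 (one orbit).
Cycle lengths of π_5 on ℤ/13ℤ: [4, 4, 4, 1]; 4 cycles in total.
sign(π) = (−1)^{n − #cycles} = (−1)^{13−4} = (−1)^9 = -1.
Via Zolotarev, sign(π_{5}) = (5|13) = -1.

-1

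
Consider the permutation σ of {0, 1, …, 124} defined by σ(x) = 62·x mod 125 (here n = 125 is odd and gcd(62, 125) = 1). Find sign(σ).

-1

Orbit of 61 under x↦62x: [61, 32, 109, 8, 121, 2, 124]… (length divides ord_125(62)).
Decompose π into cycles: lengths [100, 20, 4, 1] (4 cycles, including the fixed point 0).
With 4 cycles on 125 points, sign = (−1)^{125−4} = -1.
The Jacobi symbol (62|125) = -1 (Zolotarev) agrees.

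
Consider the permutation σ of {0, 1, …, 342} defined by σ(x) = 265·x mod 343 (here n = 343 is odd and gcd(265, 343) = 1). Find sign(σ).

Start at x=279: 279 → 190 → 272 → 50 → 216 → 302 → 111 → … (one orbit).
π_265 has 10 disjoint cycles with lengths [98, 98, 98, 14, 14, 14, 2, 2, 2, 1] on {0,…,342}.
Σ(ℓ_i−1) = 343−10 = 333; sign = (−1)^333 = -1.

-1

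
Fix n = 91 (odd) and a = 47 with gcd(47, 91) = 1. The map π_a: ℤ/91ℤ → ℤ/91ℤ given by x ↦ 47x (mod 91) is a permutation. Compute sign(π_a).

Orbit of 5 under x↦47x: [5, 53, 34, 51, 31, 1, 47]… (length divides ord_91(47)).
Cycle type of π: 12×6 + 6 + 4×3 + 1; total 11 cycles.
With 11 cycles on 91 points, sign = (−1)^{91−11} = +1.

+1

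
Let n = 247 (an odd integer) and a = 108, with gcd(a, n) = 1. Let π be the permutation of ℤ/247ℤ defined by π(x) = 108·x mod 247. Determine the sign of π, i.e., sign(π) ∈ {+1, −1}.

Trace 103: π^k(103) = [103, 9, 231, 1, 108, 55, 12] for k=0..6.
The orbit structure of x ↦ 108x mod 247: 16 orbits of sizes [18, 18, 18, 18, 18, 18, 18, 18, 18, 18, 18, 18, 18, 6, 6, 1].
Σ(ℓ_i−1) = 247−16 = 231; sign = (−1)^231 = -1.
Via Zolotarev, sign(π_{108}) = (108|247) = -1.

-1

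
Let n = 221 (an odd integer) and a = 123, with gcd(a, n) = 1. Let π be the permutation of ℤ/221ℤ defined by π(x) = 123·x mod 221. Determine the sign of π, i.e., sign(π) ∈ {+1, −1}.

Orbit of 186 under x↦123x: [186, 115, 1, 123, 101, 47, 35]… (length divides ord_221(123)).
Cycle type of π: 12×17 + 4×4 + 1; total 22 cycles.
Σ(ℓ_i−1) = 221−22 = 199; sign = (−1)^199 = -1.

-1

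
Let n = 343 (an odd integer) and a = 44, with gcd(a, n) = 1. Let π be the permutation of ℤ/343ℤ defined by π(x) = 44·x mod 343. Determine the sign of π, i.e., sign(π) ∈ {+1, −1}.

Orbit of 323 under x↦44x: [323, 149, 39, 1, 44, 221, 120]… (length divides ord_343(44)).
7 cycles of lengths [147, 147, 21, 21, 3, 3, 1].
n − c = 343 − 7 = 336; sign = (−1)^336 = +1.

+1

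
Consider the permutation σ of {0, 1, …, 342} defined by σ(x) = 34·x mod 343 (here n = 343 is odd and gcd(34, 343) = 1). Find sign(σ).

Orbit of 22 under x↦34x: [22, 62, 50, 328, 176, 153, 57]… (length divides ord_343(34)).
Cycle type of π: 98×3 + 14×3 + 2×3 + 1; total 10 cycles.
10 cycles on 343: each ℓ→(−1)^(ℓ−1), product (−1)^333 = -1.
Check: (34/343) = -1 by Zolotarev.

-1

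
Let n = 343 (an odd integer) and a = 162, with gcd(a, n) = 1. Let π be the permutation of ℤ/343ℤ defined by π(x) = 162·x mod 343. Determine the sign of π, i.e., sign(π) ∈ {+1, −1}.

Start at x=211: 211 → 225 → 92 → 155 → 71 → 183 → 148 → … (one orbit).
Cycle lengths of π_162 on ℤ/343ℤ: [49, 49, 49, 49, 49, 49, 7, 7, 7, 7, 7, 7, 1, 1, 1, 1, 1, 1, 1]; 19 cycles in total.
sign(π) = (−1)^{n − #cycles} = (−1)^{343−19} = (−1)^324 = +1.
Check: (162/343) = +1 by Zolotarev.

+1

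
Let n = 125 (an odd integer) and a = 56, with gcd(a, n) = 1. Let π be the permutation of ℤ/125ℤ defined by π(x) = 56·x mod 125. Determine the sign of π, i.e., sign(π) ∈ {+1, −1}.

Trace 61: π^k(61) = [61, 41, 46, 76, 6, 86, 66] for k=0..6.
π_56 has 13 disjoint cycles with lengths [25, 25, 25, 25, 5, 5, 5, 5, 1, 1, 1, 1, 1] on {0,…,124}.
With 13 cycles on 125 points, sign = (−1)^{125−13} = +1.
Check: (56/125) = +1 by Zolotarev.

+1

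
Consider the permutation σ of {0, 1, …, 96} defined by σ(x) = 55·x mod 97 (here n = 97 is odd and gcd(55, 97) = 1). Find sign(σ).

-1

Trace 47: π^k(47) = [47, 63, 70, 67, 96, 42, 79] for k=0..6.
The orbit structure of x ↦ 55x mod 97: 4 orbits of sizes [32, 32, 32, 1].
4 cycles on 97: each ℓ→(−1)^(ℓ−1), product (−1)^93 = -1.
The Jacobi symbol (55|97) = -1 (Zolotarev) agrees.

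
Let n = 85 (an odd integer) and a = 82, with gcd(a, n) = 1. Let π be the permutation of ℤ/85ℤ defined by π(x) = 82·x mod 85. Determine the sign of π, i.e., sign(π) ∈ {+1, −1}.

+1

Orbit of 1 under x↦82x: [1, 82, 9, 58, 81, 12, 49]… (length divides ord_85(82)).
π_82 has 7 disjoint cycles with lengths [16, 16, 16, 16, 16, 4, 1] on {0,…,84}.
Σ(ℓ_i−1) = 85−7 = 78; sign = (−1)^78 = +1.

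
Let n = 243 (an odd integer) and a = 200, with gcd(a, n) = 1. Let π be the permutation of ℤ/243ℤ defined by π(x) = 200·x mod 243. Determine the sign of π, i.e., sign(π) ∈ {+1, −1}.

-1

Start at x=136: 136 → 227 → 202 → 62 → 7 → 185 → 64 → … (one orbit).
The orbit structure of x ↦ 200x mod 243: 6 orbits of sizes [162, 54, 18, 6, 2, 1].
6 cycles on 243: each ℓ→(−1)^(ℓ−1), product (−1)^237 = -1.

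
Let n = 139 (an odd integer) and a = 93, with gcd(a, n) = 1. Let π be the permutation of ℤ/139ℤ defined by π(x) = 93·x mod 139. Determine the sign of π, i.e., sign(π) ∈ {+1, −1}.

-1

Start at x=53: 53 → 64 → 114 → 38 → 59 → 66 → 22 → … (one orbit).
Decompose π into cycles: lengths [138, 1] (2 cycles, including the fixed point 0).
n − c = 139 − 2 = 137; sign = (−1)^137 = -1.
Check: (93/139) = -1 by Zolotarev.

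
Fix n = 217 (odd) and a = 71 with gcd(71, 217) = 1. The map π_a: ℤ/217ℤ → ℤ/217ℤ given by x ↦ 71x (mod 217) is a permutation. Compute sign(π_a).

Trace 78: π^k(78) = [78, 113, 211, 8, 134, 183, 190] for k=0..6.
21 cycles of lengths [15, 15, 15, 15, 15, 15, 15, 15, 15, 15, 15, 15, 15, 15, 1, 1, 1, 1, 1, 1, 1].
sign(π) = (−1)^{n − #cycles} = (−1)^{217−21} = (−1)^196 = +1.

+1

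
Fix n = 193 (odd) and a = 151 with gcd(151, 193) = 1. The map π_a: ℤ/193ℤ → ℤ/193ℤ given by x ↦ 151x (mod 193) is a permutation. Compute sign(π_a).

Trace 3: π^k(3) = [3, 67, 81, 72, 64, 14, 184] for k=0..6.
7 cycles of lengths [32, 32, 32, 32, 32, 32, 1].
sign(π) = (−1)^{n − #cycles} = (−1)^{193−7} = (−1)^186 = +1.
Check: (151/193) = +1 by Zolotarev.

+1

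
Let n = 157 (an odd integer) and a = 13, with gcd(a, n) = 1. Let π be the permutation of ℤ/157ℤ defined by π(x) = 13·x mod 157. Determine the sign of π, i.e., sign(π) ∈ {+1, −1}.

Orbit of 1 under x↦13x: [1, 13, 12, 156, 144, 145]… (length divides ord_157(13)).
Cycle lengths of π_13 on ℤ/157ℤ: [6, 6, 6, 6, 6, 6, 6, 6, 6, 6, 6, 6, 6, 6, 6, 6, 6, 6, 6, 6, 6, 6, 6, 6, 6, 6, 1]; 27 cycles in total.
n − c = 157 − 27 = 130; sign = (−1)^130 = +1.

+1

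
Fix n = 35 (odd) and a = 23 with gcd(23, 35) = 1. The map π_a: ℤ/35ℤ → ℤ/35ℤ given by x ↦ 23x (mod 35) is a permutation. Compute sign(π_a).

-1

Start at x=2: 2 → 11 → 8 → 9 → 32 → 1 → 23 → … (one orbit).
6 cycles of lengths [12, 12, 4, 3, 3, 1].
Σ(ℓ_i−1) = 35−6 = 29; sign = (−1)^29 = -1.
Check: (23/35) = -1 by Zolotarev.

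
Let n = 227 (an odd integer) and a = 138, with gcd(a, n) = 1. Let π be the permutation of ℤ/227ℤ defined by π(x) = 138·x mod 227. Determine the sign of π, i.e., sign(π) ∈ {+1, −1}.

-1

Trace 66: π^k(66) = [66, 28, 5, 9, 107, 11, 156] for k=0..6.
2 cycles of lengths [226, 1].
2 cycles on 227: each ℓ→(−1)^(ℓ−1), product (−1)^225 = -1.
(138|227)_J = -1 (Zolotarev's lemma cross-check).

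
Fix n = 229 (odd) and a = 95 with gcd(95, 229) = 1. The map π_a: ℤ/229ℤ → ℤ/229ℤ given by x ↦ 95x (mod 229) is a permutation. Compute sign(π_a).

+1

Orbit of 95 under x↦95x: [95, 94, 228, 134, 135, 1]… (length divides ord_229(95)).
The orbit structure of x ↦ 95x mod 229: 39 orbits of sizes [6, 6, 6, 6, 6, 6, 6, 6, 6, 6, 6, 6, 6, 6, 6, 6, 6, 6, 6, 6, 6, 6, 6, 6, 6, 6, 6, 6, 6, 6, 6, 6, 6, 6, 6, 6, 6, 6, 1].
With 39 cycles on 229 points, sign = (−1)^{229−39} = +1.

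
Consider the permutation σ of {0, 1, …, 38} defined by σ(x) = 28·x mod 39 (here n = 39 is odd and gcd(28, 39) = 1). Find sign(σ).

-1

Trace 34: π^k(34) = [34, 16, 19, 25, 37, 22, 31] for k=0..6.
Cycle type of π: 12×3 + 1×3; total 6 cycles.
39 − 6 = 33 transpositions; sign(π) = (−1)^33 = -1.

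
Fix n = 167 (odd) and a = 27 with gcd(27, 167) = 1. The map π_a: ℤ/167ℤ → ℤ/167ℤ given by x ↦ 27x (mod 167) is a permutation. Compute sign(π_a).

+1

Start at x=141: 141 → 133 → 84 → 97 → 114 → 72 → 107 → … (one orbit).
Cycle type of π: 83×2 + 1; total 3 cycles.
sign(π) = (−1)^{n − #cycles} = (−1)^{167−3} = (−1)^164 = +1.
Zolotarev: (27|167) = +1, matching the cycle-count sign.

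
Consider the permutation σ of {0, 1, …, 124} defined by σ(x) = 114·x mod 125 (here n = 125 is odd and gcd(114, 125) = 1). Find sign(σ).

Start at x=61: 61 → 79 → 6 → 59 → 101 → 14 → 96 → … (one orbit).
Cycle lengths of π_114 on ℤ/125ℤ: [50, 50, 10, 10, 2, 2, 1]; 7 cycles in total.
n − c = 125 − 7 = 118; sign = (−1)^118 = +1.
Zolotarev: (114|125) = +1, matching the cycle-count sign.

+1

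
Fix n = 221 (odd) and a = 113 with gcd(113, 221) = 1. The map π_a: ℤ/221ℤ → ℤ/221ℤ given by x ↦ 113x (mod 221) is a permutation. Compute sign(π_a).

Orbit of 9 under x↦113x: [9, 133, 1, 113, 172, 209, 191]… (length divides ord_221(113)).
10 cycles of lengths [48, 48, 48, 48, 16, 3, 3, 3, 3, 1].
n − c = 221 − 10 = 211; sign = (−1)^211 = -1.
Check: (113/221) = -1 by Zolotarev.

-1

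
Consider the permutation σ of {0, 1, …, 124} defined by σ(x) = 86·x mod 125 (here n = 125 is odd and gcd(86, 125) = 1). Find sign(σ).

Start at x=41: 41 → 26 → 111 → 46 → 81 → 91 → 76 → … (one orbit).
13 cycles of lengths [25, 25, 25, 25, 5, 5, 5, 5, 1, 1, 1, 1, 1].
With 13 cycles on 125 points, sign = (−1)^{125−13} = +1.

+1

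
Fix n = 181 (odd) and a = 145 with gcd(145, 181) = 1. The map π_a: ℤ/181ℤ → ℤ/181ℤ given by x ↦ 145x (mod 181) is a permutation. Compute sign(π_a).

Orbit of 27 under x↦145x: [27, 114, 59, 48, 82, 125, 25]… (length divides ord_181(145)).
Decompose π into cycles: lengths [15, 15, 15, 15, 15, 15, 15, 15, 15, 15, 15, 15, 1] (13 cycles, including the fixed point 0).
With 13 cycles on 181 points, sign = (−1)^{181−13} = +1.

+1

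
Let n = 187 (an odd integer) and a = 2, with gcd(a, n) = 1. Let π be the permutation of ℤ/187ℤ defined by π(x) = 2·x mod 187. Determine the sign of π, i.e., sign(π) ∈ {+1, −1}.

-1

Orbit of 152 under x↦2x: [152, 117, 47, 94, 1, 2, 4]… (length divides ord_187(2)).
The orbit structure of x ↦ 2x mod 187: 8 orbits of sizes [40, 40, 40, 40, 10, 8, 8, 1].
n − c = 187 − 8 = 179; sign = (−1)^179 = -1.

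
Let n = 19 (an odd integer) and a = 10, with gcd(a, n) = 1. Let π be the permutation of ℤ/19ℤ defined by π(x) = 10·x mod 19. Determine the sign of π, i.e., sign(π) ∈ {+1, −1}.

Start at x=1: 1 → 10 → 5 → 12 → 6 → 3 → 11 → … (one orbit).
Cycle lengths of π_10 on ℤ/19ℤ: [18, 1]; 2 cycles in total.
2 cycles on 19: each ℓ→(−1)^(ℓ−1), product (−1)^17 = -1.
Zolotarev: (10|19) = -1, matching the cycle-count sign.

-1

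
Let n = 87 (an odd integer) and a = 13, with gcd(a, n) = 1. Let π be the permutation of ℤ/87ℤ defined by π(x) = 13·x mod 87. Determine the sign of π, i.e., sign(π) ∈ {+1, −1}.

Trace 22: π^k(22) = [22, 25, 64, 49, 28, 16, 34] for k=0..6.
Decompose π into cycles: lengths [14, 14, 14, 14, 14, 14, 1, 1, 1] (9 cycles, including the fixed point 0).
87 − 9 = 78 transpositions; sign(π) = (−1)^78 = +1.
(13|87)_J = +1 (Zolotarev's lemma cross-check).

+1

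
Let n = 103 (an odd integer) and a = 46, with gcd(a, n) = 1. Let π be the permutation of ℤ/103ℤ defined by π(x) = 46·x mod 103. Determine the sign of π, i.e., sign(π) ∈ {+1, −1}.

Start at x=1: 1 → 46 → 56 → 1 (one orbit).
The orbit structure of x ↦ 46x mod 103: 35 orbits of sizes [3, 3, 3, 3, 3, 3, 3, 3, 3, 3, 3, 3, 3, 3, 3, 3, 3, 3, 3, 3, 3, 3, 3, 3, 3, 3, 3, 3, 3, 3, 3, 3, 3, 3, 1].
n − c = 103 − 35 = 68; sign = (−1)^68 = +1.
Via Zolotarev, sign(π_{46}) = (46|103) = +1.

+1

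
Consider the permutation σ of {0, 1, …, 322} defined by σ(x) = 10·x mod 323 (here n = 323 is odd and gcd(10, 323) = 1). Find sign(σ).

Trace 91: π^k(91) = [91, 264, 56, 237, 109, 121, 241] for k=0..6.
Cycle type of π: 144×2 + 18 + 16 + 1; total 5 cycles.
323 − 5 = 318 transpositions; sign(π) = (−1)^318 = +1.

+1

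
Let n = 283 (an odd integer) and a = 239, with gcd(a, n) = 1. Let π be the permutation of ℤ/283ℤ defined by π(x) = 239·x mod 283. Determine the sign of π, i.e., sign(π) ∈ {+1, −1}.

-1

Orbit of 239 under x↦239x: [239, 238, 282, 44, 45, 1]… (length divides ord_283(239)).
π_239 has 48 disjoint cycles with lengths [6, 6, 6, 6, 6, 6, 6, 6, 6, 6, 6, 6, 6, 6, 6, 6, 6, 6, 6, 6, 6, 6, 6, 6, 6, 6, 6, 6, 6, 6, 6, 6, 6, 6, 6, 6, 6, 6, 6, 6, 6, 6, 6, 6, 6, 6, 6, 1] on {0,…,282}.
283 − 48 = 235 transpositions; sign(π) = (−1)^235 = -1.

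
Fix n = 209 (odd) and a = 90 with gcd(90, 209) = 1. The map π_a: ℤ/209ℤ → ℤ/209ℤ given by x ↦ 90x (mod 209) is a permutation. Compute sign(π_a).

+1

Trace 159: π^k(159) = [159, 98, 42, 18, 157, 127, 144] for k=0..6.
π_90 has 5 disjoint cycles with lengths [90, 90, 18, 10, 1] on {0,…,208}.
n − c = 209 − 5 = 204; sign = (−1)^204 = +1.
The Jacobi symbol (90|209) = +1 (Zolotarev) agrees.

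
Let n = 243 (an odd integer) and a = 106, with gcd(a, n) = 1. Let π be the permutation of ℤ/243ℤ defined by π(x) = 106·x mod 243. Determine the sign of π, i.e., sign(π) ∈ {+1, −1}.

+1

Start at x=196: 196 → 121 → 190 → 214 → 85 → 19 → 70 → … (one orbit).
π_106 has 11 disjoint cycles with lengths [81, 81, 27, 27, 9, 9, 3, 3, 1, 1, 1] on {0,…,242}.
sign(π) = (−1)^{n − #cycles} = (−1)^{243−11} = (−1)^232 = +1.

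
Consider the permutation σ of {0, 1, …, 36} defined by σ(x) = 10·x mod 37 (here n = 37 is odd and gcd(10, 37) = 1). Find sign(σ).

+1

Trace 1: π^k(1) = [1, 10, 26] for k=0..2.
13 cycles of lengths [3, 3, 3, 3, 3, 3, 3, 3, 3, 3, 3, 3, 1].
Σ(ℓ_i−1) = 37−13 = 24; sign = (−1)^24 = +1.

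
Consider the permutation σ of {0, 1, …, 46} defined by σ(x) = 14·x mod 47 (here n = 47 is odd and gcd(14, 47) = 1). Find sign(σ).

+1

Start at x=36: 36 → 34 → 6 → 37 → 1 → 14 → 8 → … (one orbit).
Cycle type of π: 23×2 + 1; total 3 cycles.
Σ(ℓ_i−1) = 47−3 = 44; sign = (−1)^44 = +1.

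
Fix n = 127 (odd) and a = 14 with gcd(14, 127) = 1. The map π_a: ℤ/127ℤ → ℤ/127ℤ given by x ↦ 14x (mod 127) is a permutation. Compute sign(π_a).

Start at x=87: 87 → 75 → 34 → 95 → 60 → 78 → 76 → … (one orbit).
The orbit structure of x ↦ 14x mod 127: 2 orbits of sizes [126, 1].
With 2 cycles on 127 points, sign = (−1)^{127−2} = -1.

-1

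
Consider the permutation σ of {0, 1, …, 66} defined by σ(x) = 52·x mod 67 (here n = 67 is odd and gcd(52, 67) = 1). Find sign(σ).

-1

Trace 15: π^k(15) = [15, 43, 25, 27, 64, 45, 62] for k=0..6.
Cycle lengths of π_52 on ℤ/67ℤ: [22, 22, 22, 1]; 4 cycles in total.
With 4 cycles on 67 points, sign = (−1)^{67−4} = -1.
(52|67)_J = -1 (Zolotarev's lemma cross-check).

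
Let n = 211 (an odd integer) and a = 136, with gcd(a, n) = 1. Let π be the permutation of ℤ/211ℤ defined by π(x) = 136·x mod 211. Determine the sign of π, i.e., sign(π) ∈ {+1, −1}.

Start at x=179: 179 → 79 → 194 → 9 → 169 → 196 → 70 → … (one orbit).
Cycle lengths of π_136 on ℤ/211ℤ: [105, 105, 1]; 3 cycles in total.
With 3 cycles on 211 points, sign = (−1)^{211−3} = +1.
Zolotarev: (136|211) = +1, matching the cycle-count sign.

+1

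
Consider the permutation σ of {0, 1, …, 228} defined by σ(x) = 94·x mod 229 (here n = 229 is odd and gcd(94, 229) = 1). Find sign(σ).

Start at x=1: 1 → 94 → 134 → 1 (one orbit).
77 cycles of lengths [3, 3, 3, 3, 3, 3, 3, 3, 3, 3, 3, 3, 3, 3, 3, 3, 3, 3, 3, 3, 3, 3, 3, 3, 3, 3, 3, 3, 3, 3, 3, 3, 3, 3, 3, 3, 3, 3, 3, 3, 3, 3, 3, 3, 3, 3, 3, 3, 3, 3, 3, 3, 3, 3, 3, 3, 3, 3, 3, 3, 3, 3, 3, 3, 3, 3, 3, 3, 3, 3, 3, 3, 3, 3, 3, 3, 1].
sign(π) = (−1)^{n − #cycles} = (−1)^{229−77} = (−1)^152 = +1.
Zolotarev: (94|229) = +1, matching the cycle-count sign.

+1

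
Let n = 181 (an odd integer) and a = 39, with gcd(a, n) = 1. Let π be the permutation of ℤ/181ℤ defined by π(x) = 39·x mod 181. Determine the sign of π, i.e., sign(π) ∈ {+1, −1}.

+1

Orbit of 1 under x↦39x: [1, 39, 73, 132, 80, 43, 48]… (length divides ord_181(39)).
π_39 has 21 disjoint cycles with lengths [9, 9, 9, 9, 9, 9, 9, 9, 9, 9, 9, 9, 9, 9, 9, 9, 9, 9, 9, 9, 1] on {0,…,180}.
181 − 21 = 160 transpositions; sign(π) = (−1)^160 = +1.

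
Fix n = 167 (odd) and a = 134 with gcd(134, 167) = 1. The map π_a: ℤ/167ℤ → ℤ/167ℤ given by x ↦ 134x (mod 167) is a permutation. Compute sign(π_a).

-1

Orbit of 28 under x↦134x: [28, 78, 98, 106, 9, 37, 115]… (length divides ord_167(134)).
Cycle type of π: 166 + 1; total 2 cycles.
With 2 cycles on 167 points, sign = (−1)^{167−2} = -1.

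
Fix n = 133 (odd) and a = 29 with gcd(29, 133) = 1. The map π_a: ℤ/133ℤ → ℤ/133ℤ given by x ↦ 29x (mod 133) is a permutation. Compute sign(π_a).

Start at x=106: 106 → 15 → 36 → 113 → 85 → 71 → 64 → … (one orbit).
The orbit structure of x ↦ 29x mod 133: 14 orbits of sizes [18, 18, 18, 18, 18, 18, 18, 1, 1, 1, 1, 1, 1, 1].
n − c = 133 − 14 = 119; sign = (−1)^119 = -1.

-1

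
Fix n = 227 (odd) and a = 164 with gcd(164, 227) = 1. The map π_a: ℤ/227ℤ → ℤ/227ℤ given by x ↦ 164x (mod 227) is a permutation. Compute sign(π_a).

Start at x=169: 169 → 22 → 203 → 150 → 84 → 156 → 160 → … (one orbit).
π_164 has 2 disjoint cycles with lengths [226, 1] on {0,…,226}.
2 cycles on 227: each ℓ→(−1)^(ℓ−1), product (−1)^225 = -1.
(164|227)_J = -1 (Zolotarev's lemma cross-check).

-1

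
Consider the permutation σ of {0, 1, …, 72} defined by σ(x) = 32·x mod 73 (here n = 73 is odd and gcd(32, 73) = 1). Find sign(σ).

Orbit of 4 under x↦32x: [4, 55, 8, 37, 16, 1, 32]… (length divides ord_73(32)).
Decompose π into cycles: lengths [9, 9, 9, 9, 9, 9, 9, 9, 1] (9 cycles, including the fixed point 0).
9 cycles on 73: each ℓ→(−1)^(ℓ−1), product (−1)^64 = +1.
The Jacobi symbol (32|73) = +1 (Zolotarev) agrees.

+1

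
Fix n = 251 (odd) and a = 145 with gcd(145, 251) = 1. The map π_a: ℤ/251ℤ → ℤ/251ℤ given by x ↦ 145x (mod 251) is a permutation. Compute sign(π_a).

-1

Start at x=215: 215 → 51 → 116 → 3 → 184 → 74 → 188 → … (one orbit).
π_145 has 2 disjoint cycles with lengths [250, 1] on {0,…,250}.
Σ(ℓ_i−1) = 251−2 = 249; sign = (−1)^249 = -1.
Via Zolotarev, sign(π_{145}) = (145|251) = -1.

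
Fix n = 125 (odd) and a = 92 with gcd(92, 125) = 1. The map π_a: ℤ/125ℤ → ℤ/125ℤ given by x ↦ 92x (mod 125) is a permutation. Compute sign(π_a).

-1

Orbit of 19 under x↦92x: [19, 123, 66, 72, 124, 33, 36]… (length divides ord_125(92)).
The orbit structure of x ↦ 92x mod 125: 4 orbits of sizes [100, 20, 4, 1].
4 cycles on 125: each ℓ→(−1)^(ℓ−1), product (−1)^121 = -1.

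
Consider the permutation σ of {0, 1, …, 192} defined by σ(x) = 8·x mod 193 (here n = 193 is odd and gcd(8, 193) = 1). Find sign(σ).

+1

Trace 192: π^k(192) = [192, 185, 129, 67, 150, 42, 143] for k=0..6.
The orbit structure of x ↦ 8x mod 193: 7 orbits of sizes [32, 32, 32, 32, 32, 32, 1].
Σ(ℓ_i−1) = 193−7 = 186; sign = (−1)^186 = +1.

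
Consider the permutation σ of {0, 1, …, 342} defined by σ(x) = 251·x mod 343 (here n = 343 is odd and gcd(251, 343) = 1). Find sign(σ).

Orbit of 251 under x↦251x: [251, 232, 265, 316, 83, 253, 48]… (length divides ord_343(251)).
The orbit structure of x ↦ 251x mod 343: 10 orbits of sizes [98, 98, 98, 14, 14, 14, 2, 2, 2, 1].
343 − 10 = 333 transpositions; sign(π) = (−1)^333 = -1.
The Jacobi symbol (251|343) = -1 (Zolotarev) agrees.

-1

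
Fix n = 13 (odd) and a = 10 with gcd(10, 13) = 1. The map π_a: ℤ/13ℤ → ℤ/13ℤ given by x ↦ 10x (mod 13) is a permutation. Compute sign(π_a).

+1

Start at x=1: 1 → 10 → 9 → 12 → 3 → 4 → 1 (one orbit).
π_10 has 3 disjoint cycles with lengths [6, 6, 1] on {0,…,12}.
3 cycles on 13: each ℓ→(−1)^(ℓ−1), product (−1)^10 = +1.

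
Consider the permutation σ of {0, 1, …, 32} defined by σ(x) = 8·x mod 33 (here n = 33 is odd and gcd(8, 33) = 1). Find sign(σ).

Trace 31: π^k(31) = [31, 17, 4, 32, 25, 2, 16] for k=0..6.
Cycle lengths of π_8 on ℤ/33ℤ: [10, 10, 10, 2, 1]; 5 cycles in total.
5 cycles on 33: each ℓ→(−1)^(ℓ−1), product (−1)^28 = +1.

+1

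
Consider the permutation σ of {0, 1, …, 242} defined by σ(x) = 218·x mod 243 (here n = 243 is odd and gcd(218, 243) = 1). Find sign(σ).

-1

Start at x=206: 206 → 196 → 203 → 28 → 29 → 4 → 143 → … (one orbit).
6 cycles of lengths [162, 54, 18, 6, 2, 1].
243 − 6 = 237 transpositions; sign(π) = (−1)^237 = -1.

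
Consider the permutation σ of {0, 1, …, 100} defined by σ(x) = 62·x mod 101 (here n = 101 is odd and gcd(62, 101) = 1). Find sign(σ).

-1

Trace 6: π^k(6) = [6, 69, 36, 10, 14, 60, 84] for k=0..6.
Cycle type of π: 20×5 + 1; total 6 cycles.
With 6 cycles on 101 points, sign = (−1)^{101−6} = -1.
(62|101)_J = -1 (Zolotarev's lemma cross-check).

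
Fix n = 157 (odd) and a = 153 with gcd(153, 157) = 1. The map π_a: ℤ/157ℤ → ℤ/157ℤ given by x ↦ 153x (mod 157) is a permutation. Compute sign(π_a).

+1

Orbit of 101 under x↦153x: [101, 67, 46, 130, 108, 39, 1]… (length divides ord_157(153)).
π_153 has 13 disjoint cycles with lengths [13, 13, 13, 13, 13, 13, 13, 13, 13, 13, 13, 13, 1] on {0,…,156}.
sign(π) = (−1)^{n − #cycles} = (−1)^{157−13} = (−1)^144 = +1.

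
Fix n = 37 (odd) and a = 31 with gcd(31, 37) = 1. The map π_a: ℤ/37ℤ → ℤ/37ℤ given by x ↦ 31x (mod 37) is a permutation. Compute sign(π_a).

-1

Start at x=36: 36 → 6 → 1 → 31 → 36 (one orbit).
The orbit structure of x ↦ 31x mod 37: 10 orbits of sizes [4, 4, 4, 4, 4, 4, 4, 4, 4, 1].
37 − 10 = 27 transpositions; sign(π) = (−1)^27 = -1.
Zolotarev: (31|37) = -1, matching the cycle-count sign.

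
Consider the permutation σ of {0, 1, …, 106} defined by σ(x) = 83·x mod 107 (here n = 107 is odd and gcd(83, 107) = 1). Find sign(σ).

Start at x=83: 83 → 41 → 86 → 76 → 102 → 13 → 9 → … (one orbit).
The orbit structure of x ↦ 83x mod 107: 3 orbits of sizes [53, 53, 1].
Σ(ℓ_i−1) = 107−3 = 104; sign = (−1)^104 = +1.

+1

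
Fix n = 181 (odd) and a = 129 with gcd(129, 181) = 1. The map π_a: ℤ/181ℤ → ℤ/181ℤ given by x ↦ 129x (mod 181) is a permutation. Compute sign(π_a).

Orbit of 145 under x↦129x: [145, 62, 34, 42, 169, 81, 132]… (length divides ord_181(129)).
5 cycles of lengths [45, 45, 45, 45, 1].
sign(π) = (−1)^{n − #cycles} = (−1)^{181−5} = (−1)^176 = +1.

+1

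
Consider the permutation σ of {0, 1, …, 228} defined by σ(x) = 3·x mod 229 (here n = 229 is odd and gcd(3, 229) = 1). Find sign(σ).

Orbit of 196 under x↦3x: [196, 130, 161, 25, 75, 225, 217]… (length divides ord_229(3)).
Decompose π into cycles: lengths [57, 57, 57, 57, 1] (5 cycles, including the fixed point 0).
229 − 5 = 224 transpositions; sign(π) = (−1)^224 = +1.

+1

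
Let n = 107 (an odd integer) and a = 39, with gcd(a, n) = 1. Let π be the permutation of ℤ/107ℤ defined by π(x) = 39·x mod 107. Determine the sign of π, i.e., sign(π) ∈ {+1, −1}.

+1

Start at x=69: 69 → 16 → 89 → 47 → 14 → 11 → 1 → … (one orbit).
Decompose π into cycles: lengths [53, 53, 1] (3 cycles, including the fixed point 0).
With 3 cycles on 107 points, sign = (−1)^{107−3} = +1.
(39|107)_J = +1 (Zolotarev's lemma cross-check).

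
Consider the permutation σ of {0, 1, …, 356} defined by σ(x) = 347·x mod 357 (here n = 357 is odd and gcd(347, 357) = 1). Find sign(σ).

Trace 169: π^k(169) = [169, 95, 121, 218, 319, 23, 127] for k=0..6.
π_347 has 15 disjoint cycles with lengths [48, 48, 48, 48, 48, 48, 16, 16, 16, 6, 6, 3, 3, 2, 1] on {0,…,356}.
n − c = 357 − 15 = 342; sign = (−1)^342 = +1.

+1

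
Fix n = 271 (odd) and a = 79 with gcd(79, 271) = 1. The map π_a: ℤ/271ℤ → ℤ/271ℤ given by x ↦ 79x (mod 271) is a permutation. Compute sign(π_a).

Orbit of 1 under x↦79x: [1, 79, 8, 90, 64, 178, 241]… (length divides ord_271(79)).
π_79 has 7 disjoint cycles with lengths [45, 45, 45, 45, 45, 45, 1] on {0,…,270}.
n − c = 271 − 7 = 264; sign = (−1)^264 = +1.
Via Zolotarev, sign(π_{79}) = (79|271) = +1.

+1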